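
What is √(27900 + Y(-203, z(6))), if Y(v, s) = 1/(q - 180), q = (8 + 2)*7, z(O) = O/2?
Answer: √337589890/110 ≈ 167.03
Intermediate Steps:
z(O) = O/2 (z(O) = O*(½) = O/2)
q = 70 (q = 10*7 = 70)
Y(v, s) = -1/110 (Y(v, s) = 1/(70 - 180) = 1/(-110) = -1/110)
√(27900 + Y(-203, z(6))) = √(27900 - 1/110) = √(3068999/110) = √337589890/110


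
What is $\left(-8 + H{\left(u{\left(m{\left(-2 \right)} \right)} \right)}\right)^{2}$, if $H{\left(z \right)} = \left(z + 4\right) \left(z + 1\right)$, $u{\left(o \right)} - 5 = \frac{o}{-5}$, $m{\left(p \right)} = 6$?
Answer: $\frac{541696}{625} \approx 866.71$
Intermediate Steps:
$u{\left(o \right)} = 5 - \frac{o}{5}$ ($u{\left(o \right)} = 5 + \frac{o}{-5} = 5 + o \left(- \frac{1}{5}\right) = 5 - \frac{o}{5}$)
$H{\left(z \right)} = \left(1 + z\right) \left(4 + z\right)$ ($H{\left(z \right)} = \left(4 + z\right) \left(1 + z\right) = \left(1 + z\right) \left(4 + z\right)$)
$\left(-8 + H{\left(u{\left(m{\left(-2 \right)} \right)} \right)}\right)^{2} = \left(-8 + \left(4 + \left(5 - \frac{6}{5}\right)^{2} + 5 \left(5 - \frac{6}{5}\right)\right)\right)^{2} = \left(-8 + \left(4 + \left(\frac{19}{5}\right)^{2} + 5 \cdot \frac{19}{5}\right)\right)^{2} = \left(-8 + \left(4 + \frac{361}{25} + 19\right)\right)^{2} = \left(-8 + \frac{936}{25}\right)^{2} = \left(\frac{736}{25}\right)^{2} = \frac{541696}{625}$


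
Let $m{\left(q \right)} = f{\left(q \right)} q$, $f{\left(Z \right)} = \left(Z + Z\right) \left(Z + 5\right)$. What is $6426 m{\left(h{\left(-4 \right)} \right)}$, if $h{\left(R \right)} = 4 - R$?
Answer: $10692864$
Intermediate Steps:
$f{\left(Z \right)} = 2 Z \left(5 + Z\right)$
$m{\left(q \right)} = 2 q^{2} \left(5 + q\right)$ ($m{\left(q \right)} = 2 q \left(5 + q\right) q = 2 q^{2} \left(5 + q\right)$)
$6426 m{\left(h{\left(-4 \right)} \right)} = 6426 \cdot 2 \left(4 - -4\right)^{2} \left(5 + \left(4 - -4\right)\right) = 6426 \cdot 2 \left(4 + 4\right)^{2} \left(5 + \left(4 + 4\right)\right) = 6426 \cdot 2 \cdot 8^{2} \left(5 + 8\right) = 6426 \cdot 2 \cdot 64 \cdot 13 = 6426 \cdot 1664 = 10692864$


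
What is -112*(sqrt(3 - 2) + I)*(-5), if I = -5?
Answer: -2240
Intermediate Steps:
-112*(sqrt(3 - 2) + I)*(-5) = -112*(sqrt(3 - 2) - 5)*(-5) = -112*(sqrt(1) - 5)*(-5) = -112*(1 - 5)*(-5) = -(-448)*(-5) = -112*20 = -2240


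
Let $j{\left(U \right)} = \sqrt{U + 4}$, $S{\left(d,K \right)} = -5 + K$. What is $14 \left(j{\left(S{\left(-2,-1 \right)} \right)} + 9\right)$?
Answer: $126 + 14 i \sqrt{2} \approx 126.0 + 19.799 i$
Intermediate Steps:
$j{\left(U \right)} = \sqrt{4 + U}$
$14 \left(j{\left(S{\left(-2,-1 \right)} \right)} + 9\right) = 14 \left(\sqrt{4 - 6} + 9\right) = 14 \left(\sqrt{-2} + 9\right) = 14 \left(i \sqrt{2} + 9\right) = 14 \left(9 + i \sqrt{2}\right) = 126 + 14 i \sqrt{2}$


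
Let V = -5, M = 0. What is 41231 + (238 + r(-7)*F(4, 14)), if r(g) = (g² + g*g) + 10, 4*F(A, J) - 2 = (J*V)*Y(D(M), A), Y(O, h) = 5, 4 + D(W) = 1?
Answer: 32073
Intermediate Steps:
D(W) = -3 (D(W) = -4 + 1 = -3)
F(A, J) = ½ - 25*J/4 (F(A, J) = ½ + ((J*(-5))*5)/4 = ½ + (-5*J*5)/4 = ½ + (-25*J)/4 = ½ - 25*J/4)
r(g) = 10 + 2*g² (r(g) = (g² + g²) + 10 = 2*g² + 10 = 10 + 2*g²)
41231 + (238 + r(-7)*F(4, 14)) = 41231 + (238 + (10 + 2*(-7)²)*(½ - 25/4*14)) = 41231 + (238 + (10 + 2*49)*(½ - 175/2)) = 41231 + (238 + (10 + 98)*(-87)) = 41231 + (238 + 108*(-87)) = 41231 + (238 - 9396) = 41231 - 9158 = 32073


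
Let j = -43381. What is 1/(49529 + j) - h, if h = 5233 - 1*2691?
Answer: -15628215/6148 ≈ -2542.0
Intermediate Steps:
h = 2542 (h = 5233 - 2691 = 2542)
1/(49529 + j) - h = 1/(49529 - 43381) - 1*2542 = 1/6148 - 2542 = -15628215/6148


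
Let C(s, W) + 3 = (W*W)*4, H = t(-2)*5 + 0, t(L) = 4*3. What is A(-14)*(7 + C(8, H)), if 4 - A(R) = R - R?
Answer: 57616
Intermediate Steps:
t(L) = 12
H = 60 (H = 12*5 + 0 = 60 + 0 = 60)
C(s, W) = -3 + 4*W² (C(s, W) = -3 + (W*W)*4 = -3 + W²*4 = -3 + 4*W²)
A(R) = 4 (A(R) = 4 - (R - R) = 4 - 1*0 = 4 + 0 = 4)
A(-14)*(7 + C(8, H)) = 4*(7 + (-3 + 4*60²)) = 4*(7 + (-3 + 4*3600)) = 4*(7 + (-3 + 14400)) = 4*(7 + 14397) = 4*14404 = 57616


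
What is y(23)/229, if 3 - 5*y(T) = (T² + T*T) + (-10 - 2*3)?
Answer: -1039/1145 ≈ -0.90742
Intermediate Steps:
y(T) = 19/5 - 2*T²/5 (y(T) = ⅗ - ((T² + T*T) + (-10 - 2*3))/5 = ⅗ - ((T² + T²) + (-10 - 1*6))/5 = ⅗ - (2*T² + (-10 - 6))/5 = ⅗ - (2*T² - 16)/5 = ⅗ - (-16 + 2*T²)/5 = ⅗ + (16/5 - 2*T²/5) = 19/5 - 2*T²/5)
y(23)/229 = (19/5 - ⅖*23²)/229 = (19/5 - ⅖*529)*(1/229) = (19/5 - 1058/5)*(1/229) = -1039/5*1/229 = -1039/1145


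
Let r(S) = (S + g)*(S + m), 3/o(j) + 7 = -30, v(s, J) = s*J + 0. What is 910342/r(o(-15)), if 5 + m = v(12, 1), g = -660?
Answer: -623129099/3126144 ≈ -199.33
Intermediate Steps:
v(s, J) = J*s (v(s, J) = J*s + 0 = J*s)
m = 7 (m = -5 + 1*12 = -5 + 12 = 7)
o(j) = -3/37 (o(j) = 3/(-7 - 30) = 3/(-37) = 3*(-1/37) = -3/37)
r(S) = (-660 + S)*(7 + S) (r(S) = (S - 660)*(S + 7) = (-660 + S)*(7 + S))
910342/r(o(-15)) = 910342/(-4620 + (-3/37)² - 653*(-3/37)) = 910342/(-4620 + 9/1369 + 1959/37) = 910342/(-6252288/1369) = 910342*(-1369/6252288) = -623129099/3126144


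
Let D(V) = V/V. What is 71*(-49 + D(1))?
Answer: -3408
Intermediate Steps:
D(V) = 1
71*(-49 + D(1)) = 71*(-49 + 1) = 71*(-48) = -3408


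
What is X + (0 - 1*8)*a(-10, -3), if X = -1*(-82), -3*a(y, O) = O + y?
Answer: 142/3 ≈ 47.333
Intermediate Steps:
a(y, O) = -O/3 - y/3 (a(y, O) = -(O + y)/3 = -O/3 - y/3)
X = 82
X + (0 - 1*8)*a(-10, -3) = 82 + (0 - 1*8)*(-⅓*(-3) - ⅓*(-10)) = 82 + (0 - 8)*(1 + 10/3) = 82 - 8*13/3 = 82 - 104/3 = 142/3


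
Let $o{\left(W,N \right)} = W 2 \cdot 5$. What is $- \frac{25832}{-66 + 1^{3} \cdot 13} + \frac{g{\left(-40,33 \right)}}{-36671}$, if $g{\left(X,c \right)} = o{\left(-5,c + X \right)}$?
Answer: $\frac{947287922}{1943563} \approx 487.4$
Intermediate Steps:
$o{\left(W,N \right)} = 10 W$ ($o{\left(W,N \right)} = 2 W 5 = 10 W$)
$g{\left(X,c \right)} = -50$ ($g{\left(X,c \right)} = 10 \left(-5\right) = -50$)
$- \frac{25832}{-66 + 1^{3} \cdot 13} + \frac{g{\left(-40,33 \right)}}{-36671} = - \frac{25832}{-66 + 1^{3} \cdot 13} - \frac{50}{-36671} = - \frac{25832}{-66 + 1 \cdot 13} - - \frac{50}{36671} = - \frac{25832}{-66 + 13} + \frac{50}{36671} = - \frac{25832}{-53} + \frac{50}{36671} = \left(-25832\right) \left(- \frac{1}{53}\right) + \frac{50}{36671} = \frac{25832}{53} + \frac{50}{36671} = \frac{947287922}{1943563}$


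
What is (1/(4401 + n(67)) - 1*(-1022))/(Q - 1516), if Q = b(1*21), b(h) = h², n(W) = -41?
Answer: -4455921/4687000 ≈ -0.95070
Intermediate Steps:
Q = 441 (Q = (1*21)² = 21² = 441)
(1/(4401 + n(67)) - 1*(-1022))/(Q - 1516) = (1/(4401 - 41) - 1*(-1022))/(441 - 1516) = (1/4360 + 1022)/(-1075) = (1/4360 + 1022)*(-1/1075) = (4455921/4360)*(-1/1075) = -4455921/4687000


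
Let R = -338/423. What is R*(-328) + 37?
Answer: 126515/423 ≈ 299.09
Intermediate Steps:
R = -338/423 (R = -338*1/423 = -338/423 ≈ -0.79905)
R*(-328) + 37 = -338/423*(-328) + 37 = 110864/423 + 37 = 126515/423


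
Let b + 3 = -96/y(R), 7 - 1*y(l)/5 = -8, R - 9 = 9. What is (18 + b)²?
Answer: 117649/625 ≈ 188.24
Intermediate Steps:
R = 18 (R = 9 + 9 = 18)
y(l) = 75 (y(l) = 35 - 5*(-8) = 35 + 40 = 75)
b = -107/25 (b = -3 - 96/75 = -3 - 96*1/75 = -3 - 32/25 = -107/25 ≈ -4.2800)
(18 + b)² = (18 - 107/25)² = (343/25)² = 117649/625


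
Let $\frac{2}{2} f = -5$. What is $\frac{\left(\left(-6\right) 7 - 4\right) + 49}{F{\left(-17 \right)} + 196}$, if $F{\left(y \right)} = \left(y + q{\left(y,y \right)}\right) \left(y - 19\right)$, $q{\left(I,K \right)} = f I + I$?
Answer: $- \frac{3}{1640} \approx -0.0018293$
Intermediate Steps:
$f = -5$
$q{\left(I,K \right)} = - 4 I$ ($q{\left(I,K \right)} = - 5 I + I = - 4 I$)
$F{\left(y \right)} = - 3 y \left(-19 + y\right)$ ($F{\left(y \right)} = \left(y - 4 y\right) \left(y - 19\right) = - 3 y \left(-19 + y\right)$)
$\frac{\left(\left(-6\right) 7 - 4\right) + 49}{F{\left(-17 \right)} + 196} = \frac{\left(\left(-6\right) 7 - 4\right) + 49}{3 \left(-17\right) \left(19 - -17\right) + 196} = \frac{\left(-42 - 4\right) + 49}{3 \left(-17\right) \left(19 + 17\right) + 196} = \frac{-46 + 49}{3 \left(-17\right) 36 + 196} = \frac{3}{-1836 + 196} = \frac{3}{-1640} = 3 \left(- \frac{1}{1640}\right) = - \frac{3}{1640}$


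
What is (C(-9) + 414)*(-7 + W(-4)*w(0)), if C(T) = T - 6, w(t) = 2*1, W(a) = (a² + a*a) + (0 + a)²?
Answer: 35511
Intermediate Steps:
W(a) = 3*a² (W(a) = (a² + a²) + a² = 2*a² + a² = 3*a²)
w(t) = 2
C(T) = -6 + T
(C(-9) + 414)*(-7 + W(-4)*w(0)) = ((-6 - 9) + 414)*(-7 + (3*(-4)²)*2) = (-15 + 414)*(-7 + (3*16)*2) = 399*(-7 + 48*2) = 399*(-7 + 96) = 399*89 = 35511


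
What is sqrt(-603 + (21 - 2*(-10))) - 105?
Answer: -105 + I*sqrt(562) ≈ -105.0 + 23.707*I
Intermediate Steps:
sqrt(-603 + (21 - 2*(-10))) - 105 = sqrt(-603 + (21 + 20)) - 105 = sqrt(-603 + 41) - 105 = sqrt(-562) - 105 = I*sqrt(562) - 105 = -105 + I*sqrt(562)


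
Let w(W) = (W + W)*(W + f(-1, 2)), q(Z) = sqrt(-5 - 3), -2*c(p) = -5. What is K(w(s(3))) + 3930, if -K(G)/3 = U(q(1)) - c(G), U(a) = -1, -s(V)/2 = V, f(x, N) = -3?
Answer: 7881/2 ≈ 3940.5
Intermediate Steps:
c(p) = 5/2 (c(p) = -1/2*(-5) = 5/2)
s(V) = -2*V
q(Z) = 2*I*sqrt(2) (q(Z) = sqrt(-8) = 2*I*sqrt(2))
w(W) = 2*W*(-3 + W) (w(W) = (W + W)*(W - 3) = (2*W)*(-3 + W) = 2*W*(-3 + W))
K(G) = 21/2 (K(G) = -3*(-1 - 1*5/2) = -3*(-1 - 5/2) = -3*(-7/2) = 21/2)
K(w(s(3))) + 3930 = 21/2 + 3930 = 7881/2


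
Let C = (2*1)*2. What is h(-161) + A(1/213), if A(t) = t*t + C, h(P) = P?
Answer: -7122932/45369 ≈ -157.00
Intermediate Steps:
C = 4 (C = 2*2 = 4)
A(t) = 4 + t² (A(t) = t*t + 4 = t² + 4 = 4 + t²)
h(-161) + A(1/213) = -161 + (4 + (1/213)²) = -161 + (4 + 1/45369) = -161 + 181477/45369 = -7122932/45369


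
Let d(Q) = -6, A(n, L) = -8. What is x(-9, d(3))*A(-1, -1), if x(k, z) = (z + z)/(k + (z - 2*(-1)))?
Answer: -96/13 ≈ -7.3846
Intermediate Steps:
x(k, z) = 2*z/(2 + k + z) (x(k, z) = (2*z)/(k + (z + 2)) = (2*z)/(k + (2 + z)) = (2*z)/(2 + k + z) = 2*z/(2 + k + z))
x(-9, d(3))*A(-1, -1) = (2*(-6)/(2 - 9 - 6))*(-8) = (2*(-6)/(-13))*(-8) = (2*(-6)*(-1/13))*(-8) = (12/13)*(-8) = -96/13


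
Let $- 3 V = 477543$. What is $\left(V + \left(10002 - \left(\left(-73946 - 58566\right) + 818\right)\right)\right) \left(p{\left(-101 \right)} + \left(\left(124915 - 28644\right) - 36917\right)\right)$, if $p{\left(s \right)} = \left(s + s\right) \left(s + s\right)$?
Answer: $-1751262630$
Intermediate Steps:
$V = -159181$ ($V = \left(- \frac{1}{3}\right) 477543 = -159181$)
$p{\left(s \right)} = 4 s^{2}$ ($p{\left(s \right)} = 2 s 2 s = 4 s^{2}$)
$\left(V + \left(10002 - \left(\left(-73946 - 58566\right) + 818\right)\right)\right) \left(p{\left(-101 \right)} + \left(\left(124915 - 28644\right) - 36917\right)\right) = \left(-159181 + \left(10002 - \left(\left(-73946 - 58566\right) + 818\right)\right)\right) \left(4 \left(-101\right)^{2} + \left(\left(124915 - 28644\right) - 36917\right)\right) = \left(-159181 + \left(10002 - \left(-132512 + 818\right)\right)\right) \left(4 \cdot 10201 + \left(96271 - 36917\right)\right) = \left(-159181 + \left(10002 - -131694\right)\right) \left(40804 + 59354\right) = \left(-159181 + \left(10002 + 131694\right)\right) 100158 = \left(-159181 + 141696\right) 100158 = \left(-17485\right) 100158 = -1751262630$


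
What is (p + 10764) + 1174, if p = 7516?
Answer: 19454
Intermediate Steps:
(p + 10764) + 1174 = (7516 + 10764) + 1174 = 18280 + 1174 = 19454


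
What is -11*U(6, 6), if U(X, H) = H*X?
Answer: -396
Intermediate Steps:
-11*U(6, 6) = -66*6 = -11*36 = -396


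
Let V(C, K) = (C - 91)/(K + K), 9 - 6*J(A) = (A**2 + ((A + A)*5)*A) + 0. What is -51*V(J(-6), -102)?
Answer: -311/8 ≈ -38.875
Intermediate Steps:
J(A) = 3/2 - 11*A**2/6 (J(A) = 3/2 - ((A**2 + ((A + A)*5)*A) + 0)/6 = 3/2 - ((A**2 + ((2*A)*5)*A) + 0)/6 = 3/2 - ((A**2 + (10*A)*A) + 0)/6 = 3/2 - ((A**2 + 10*A**2) + 0)/6 = 3/2 - (11*A**2 + 0)/6 = 3/2 - 11*A**2/6)
V(C, K) = (-91 + C)/(2*K) (V(C, K) = (-91 + C)/((2*K)) = (-91 + C)*(1/(2*K)) = (-91 + C)/(2*K))
-51*V(J(-6), -102) = -51*(-91 + (3/2 - 11/6*(-6)**2))/(2*(-102)) = -51*(-1)*(-91 + (3/2 - 11/6*36))/(2*102) = -51*(-1)*(-91 + (3/2 - 66))/(2*102) = -51*(-1)*(-91 - 129/2)/(2*102) = -51*(-1)*(-311)/(2*102*2) = -51*311/408 = -311/8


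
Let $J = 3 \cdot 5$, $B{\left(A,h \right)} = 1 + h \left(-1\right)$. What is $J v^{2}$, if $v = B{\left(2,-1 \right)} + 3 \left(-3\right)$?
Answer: $735$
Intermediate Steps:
$B{\left(A,h \right)} = 1 - h$
$v = -7$ ($v = \left(1 - -1\right) + 3 \left(-3\right) = \left(1 + 1\right) - 9 = 2 - 9 = -7$)
$J = 15$
$J v^{2} = 15 \left(-7\right)^{2} = 15 \cdot 49 = 735$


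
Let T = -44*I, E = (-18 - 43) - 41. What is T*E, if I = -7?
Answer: -31416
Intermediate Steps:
E = -102 (E = -61 - 41 = -102)
T = 308 (T = -44*(-7) = 308)
T*E = 308*(-102) = -31416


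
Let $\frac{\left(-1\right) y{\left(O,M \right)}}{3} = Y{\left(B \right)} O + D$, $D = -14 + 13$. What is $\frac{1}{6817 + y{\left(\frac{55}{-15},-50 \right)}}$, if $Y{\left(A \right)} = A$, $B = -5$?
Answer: $\frac{1}{6765} \approx 0.00014782$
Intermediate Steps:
$D = -1$
$y{\left(O,M \right)} = 3 + 15 O$ ($y{\left(O,M \right)} = - 3 \left(- 5 O - 1\right) = - 3 \left(-1 - 5 O\right) = 3 + 15 O$)
$\frac{1}{6817 + y{\left(\frac{55}{-15},-50 \right)}} = \frac{1}{6817 + \left(3 + 15 \frac{55}{-15}\right)} = \frac{1}{6817 + \left(3 + 15 \cdot 55 \left(- \frac{1}{15}\right)\right)} = \frac{1}{6817 + \left(3 + 15 \left(- \frac{11}{3}\right)\right)} = \frac{1}{6817 + \left(3 - 55\right)} = \frac{1}{6817 - 52} = \frac{1}{6765}$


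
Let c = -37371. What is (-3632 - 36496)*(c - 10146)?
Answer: 1906762176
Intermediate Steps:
(-3632 - 36496)*(c - 10146) = (-3632 - 36496)*(-37371 - 10146) = -40128*(-47517) = 1906762176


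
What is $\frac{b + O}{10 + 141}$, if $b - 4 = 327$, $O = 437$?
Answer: $\frac{768}{151} \approx 5.0861$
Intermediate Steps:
$b = 331$ ($b = 4 + 327 = 331$)
$\frac{b + O}{10 + 141} = \frac{331 + 437}{10 + 141} = \frac{1}{151} \cdot 768 = \frac{768}{151}$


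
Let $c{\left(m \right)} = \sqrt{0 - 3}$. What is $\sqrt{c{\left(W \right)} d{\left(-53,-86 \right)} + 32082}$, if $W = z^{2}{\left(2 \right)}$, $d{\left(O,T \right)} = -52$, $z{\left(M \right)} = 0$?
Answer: $\sqrt{32082 - 52 i \sqrt{3}} \approx 179.11 - 0.2514 i$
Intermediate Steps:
$W = 0$ ($W = 0^{2} = 0$)
$c{\left(m \right)} = i \sqrt{3}$ ($c{\left(m \right)} = \sqrt{-3} = i \sqrt{3}$)
$\sqrt{c{\left(W \right)} d{\left(-53,-86 \right)} + 32082} = \sqrt{i \sqrt{3} \left(-52\right) + 32082} = \sqrt{- 52 i \sqrt{3} + 32082} = \sqrt{32082 - 52 i \sqrt{3}}$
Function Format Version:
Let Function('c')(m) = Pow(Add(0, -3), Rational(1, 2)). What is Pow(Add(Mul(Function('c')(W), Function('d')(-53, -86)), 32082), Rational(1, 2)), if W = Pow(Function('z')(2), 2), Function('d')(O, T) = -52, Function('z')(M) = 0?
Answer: Pow(Add(32082, Mul(-52, I, Pow(3, Rational(1, 2)))), Rational(1, 2)) ≈ Add(179.11, Mul(-0.2514, I))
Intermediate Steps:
W = 0 (W = Pow(0, 2) = 0)
Function('c')(m) = Mul(I, Pow(3, Rational(1, 2))) (Function('c')(m) = Pow(-3, Rational(1, 2)) = Mul(I, Pow(3, Rational(1, 2))))
Pow(Add(Mul(Function('c')(W), Function('d')(-53, -86)), 32082), Rational(1, 2)) = Pow(Add(Mul(Mul(I, Pow(3, Rational(1, 2))), -52), 32082), Rational(1, 2)) = Pow(Add(Mul(-52, I, Pow(3, Rational(1, 2))), 32082), Rational(1, 2)) = Pow(Add(32082, Mul(-52, I, Pow(3, Rational(1, 2)))), Rational(1, 2))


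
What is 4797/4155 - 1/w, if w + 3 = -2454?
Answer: 3930128/3402945 ≈ 1.1549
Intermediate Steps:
w = -2457 (w = -3 - 2454 = -2457)
4797/4155 - 1/w = 4797/4155 - 1/(-2457) = 4797*(1/4155) - 1*(-1/2457) = 1599/1385 + 1/2457 = 3930128/3402945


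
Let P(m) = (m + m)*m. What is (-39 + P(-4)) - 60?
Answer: -67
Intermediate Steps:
P(m) = 2*m² (P(m) = (2*m)*m = 2*m²)
(-39 + P(-4)) - 60 = (-39 + 2*(-4)²) - 60 = (-39 + 2*16) - 60 = (-39 + 32) - 60 = -7 - 60 = -67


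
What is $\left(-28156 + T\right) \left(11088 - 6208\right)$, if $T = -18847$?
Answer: $-229374640$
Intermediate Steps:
$\left(-28156 + T\right) \left(11088 - 6208\right) = \left(-28156 - 18847\right) \left(11088 - 6208\right) = \left(-47003\right) 4880 = -229374640$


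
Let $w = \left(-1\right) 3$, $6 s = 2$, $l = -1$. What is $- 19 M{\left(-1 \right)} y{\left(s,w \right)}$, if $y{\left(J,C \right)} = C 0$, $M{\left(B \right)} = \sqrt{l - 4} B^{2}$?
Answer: $0$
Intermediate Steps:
$s = \frac{1}{3}$ ($s = \frac{1}{6} \cdot 2 = \frac{1}{3} \approx 0.33333$)
$M{\left(B \right)} = i \sqrt{5} B^{2}$ ($M{\left(B \right)} = \sqrt{-1 - 4} B^{2} = \sqrt{-5} B^{2} = i \sqrt{5} B^{2}$)
$w = -3$
$y{\left(J,C \right)} = 0$
$- 19 M{\left(-1 \right)} y{\left(s,w \right)} = - 19 i \sqrt{5} \left(-1\right)^{2} \cdot 0 = - 19 i \sqrt{5} \cdot 1 \cdot 0 = - 19 i \sqrt{5} \cdot 0 = 0$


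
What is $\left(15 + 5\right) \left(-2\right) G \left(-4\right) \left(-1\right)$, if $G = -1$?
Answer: $160$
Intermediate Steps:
$\left(15 + 5\right) \left(-2\right) G \left(-4\right) \left(-1\right) = \left(15 + 5\right) \left(-2\right) \left(-1\right) \left(-4\right) \left(-1\right) = 20 \left(-2\right) 4 \left(-1\right) = \left(-40\right) \left(-4\right) = 160$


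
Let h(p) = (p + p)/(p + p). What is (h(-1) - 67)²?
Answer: 4356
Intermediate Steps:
h(p) = 1 (h(p) = (2*p)/((2*p)) = (2*p)*(1/(2*p)) = 1)
(h(-1) - 67)² = (1 - 67)² = (-66)² = 4356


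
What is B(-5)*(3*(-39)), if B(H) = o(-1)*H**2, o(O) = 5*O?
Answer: 14625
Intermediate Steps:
B(H) = -5*H**2 (B(H) = (5*(-1))*H**2 = -5*H**2)
B(-5)*(3*(-39)) = (-5*(-5)**2)*(3*(-39)) = -5*25*(-117) = -125*(-117) = 14625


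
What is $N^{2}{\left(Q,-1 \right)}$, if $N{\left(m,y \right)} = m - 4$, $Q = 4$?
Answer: $0$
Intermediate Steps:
$N{\left(m,y \right)} = -4 + m$
$N^{2}{\left(Q,-1 \right)} = \left(-4 + 4\right)^{2} = 0^{2} = 0$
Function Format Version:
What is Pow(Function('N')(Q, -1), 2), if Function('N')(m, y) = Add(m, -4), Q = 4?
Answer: 0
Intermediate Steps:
Function('N')(m, y) = Add(-4, m)
Pow(Function('N')(Q, -1), 2) = Pow(Add(-4, 4), 2) = Pow(0, 2) = 0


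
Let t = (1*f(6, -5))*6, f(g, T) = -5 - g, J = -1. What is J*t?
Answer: 66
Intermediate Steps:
t = -66 (t = (1*(-5 - 1*6))*6 = (1*(-5 - 6))*6 = (1*(-11))*6 = -11*6 = -66)
J*t = -1*(-66) = 66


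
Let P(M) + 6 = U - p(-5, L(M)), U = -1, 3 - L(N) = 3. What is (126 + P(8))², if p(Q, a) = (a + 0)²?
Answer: 14161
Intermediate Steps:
L(N) = 0 (L(N) = 3 - 1*3 = 3 - 3 = 0)
p(Q, a) = a²
P(M) = -7 (P(M) = -6 + (-1 - 1*0²) = -6 + (-1 - 1*0) = -6 + (-1 + 0) = -6 - 1 = -7)
(126 + P(8))² = (126 - 7)² = 119² = 14161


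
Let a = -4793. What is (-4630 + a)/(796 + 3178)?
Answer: -9423/3974 ≈ -2.3712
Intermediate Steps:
(-4630 + a)/(796 + 3178) = (-4630 - 4793)/(796 + 3178) = -9423/3974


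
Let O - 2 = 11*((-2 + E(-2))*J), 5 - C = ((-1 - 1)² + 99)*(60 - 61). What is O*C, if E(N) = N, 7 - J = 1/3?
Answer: -31464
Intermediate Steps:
J = 20/3 (J = 7 - 1/3 = 7 - 1*⅓ = 7 - ⅓ = 20/3 ≈ 6.6667)
C = 108 (C = 5 - ((-1 - 1)² + 99)*(60 - 61) = 5 - ((-2)² + 99)*(-1) = 5 - (4 + 99)*(-1) = 5 - 103*(-1) = 5 - 1*(-103) = 5 + 103 = 108)
O = -874/3 (O = 2 + 11*((-2 - 2)*(20/3)) = 2 + 11*(-4*20/3) = 2 + 11*(-80/3) = 2 - 880/3 = -874/3 ≈ -291.33)
O*C = -874/3*108 = -31464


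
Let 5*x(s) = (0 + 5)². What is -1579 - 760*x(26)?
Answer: -5379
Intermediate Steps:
x(s) = 5 (x(s) = (0 + 5)²/5 = (⅕)*5² = (⅕)*25 = 5)
-1579 - 760*x(26) = -1579 - 760*5 = -1579 - 3800 = -5379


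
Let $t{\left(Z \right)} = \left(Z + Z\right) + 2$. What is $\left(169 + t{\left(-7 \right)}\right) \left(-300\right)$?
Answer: $-47100$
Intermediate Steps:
$t{\left(Z \right)} = 2 + 2 Z$ ($t{\left(Z \right)} = 2 Z + 2 = 2 + 2 Z$)
$\left(169 + t{\left(-7 \right)}\right) \left(-300\right) = \left(169 + \left(2 + 2 \left(-7\right)\right)\right) \left(-300\right) = \left(169 + \left(2 - 14\right)\right) \left(-300\right) = \left(169 - 12\right) \left(-300\right) = 157 \left(-300\right) = -47100$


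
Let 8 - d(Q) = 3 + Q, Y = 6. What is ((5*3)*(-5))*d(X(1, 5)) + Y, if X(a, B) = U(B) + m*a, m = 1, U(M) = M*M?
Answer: 1581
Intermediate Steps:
U(M) = M²
X(a, B) = a + B² (X(a, B) = B² + 1*a = B² + a = a + B²)
d(Q) = 5 - Q (d(Q) = 8 - (3 + Q) = 8 + (-3 - Q) = 5 - Q)
((5*3)*(-5))*d(X(1, 5)) + Y = ((5*3)*(-5))*(5 - (1 + 5²)) + 6 = (15*(-5))*(5 - (1 + 25)) + 6 = -75*(5 - 1*26) + 6 = -75*(5 - 26) + 6 = -75*(-21) + 6 = 1575 + 6 = 1581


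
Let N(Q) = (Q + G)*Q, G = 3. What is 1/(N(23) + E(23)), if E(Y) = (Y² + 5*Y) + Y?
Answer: 1/1265 ≈ 0.00079051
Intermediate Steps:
N(Q) = Q*(3 + Q) (N(Q) = (Q + 3)*Q = (3 + Q)*Q = Q*(3 + Q))
E(Y) = Y² + 6*Y
1/(N(23) + E(23)) = 1/(23*(3 + 23) + 23*(6 + 23)) = 1/(23*26 + 23*29) = 1/(598 + 667) = 1/1265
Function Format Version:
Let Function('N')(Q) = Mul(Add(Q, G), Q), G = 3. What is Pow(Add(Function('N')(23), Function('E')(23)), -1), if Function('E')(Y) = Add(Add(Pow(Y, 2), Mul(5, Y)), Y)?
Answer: Rational(1, 1265) ≈ 0.00079051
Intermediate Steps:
Function('N')(Q) = Mul(Q, Add(3, Q)) (Function('N')(Q) = Mul(Add(Q, 3), Q) = Mul(Add(3, Q), Q) = Mul(Q, Add(3, Q)))
Function('E')(Y) = Add(Pow(Y, 2), Mul(6, Y))
Pow(Add(Function('N')(23), Function('E')(23)), -1) = Pow(Add(Mul(23, Add(3, 23)), Mul(23, Add(6, 23))), -1) = Pow(Add(Mul(23, 26), Mul(23, 29)), -1) = Pow(Add(598, 667), -1) = Pow(1265, -1) = Rational(1, 1265)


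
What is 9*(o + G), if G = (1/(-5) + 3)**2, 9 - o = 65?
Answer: -10836/25 ≈ -433.44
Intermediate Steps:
o = -56 (o = 9 - 1*65 = 9 - 65 = -56)
G = 196/25 (G = (1*(-1/5) + 3)**2 = (-1/5 + 3)**2 = (14/5)**2 = 196/25 ≈ 7.8400)
9*(o + G) = 9*(-56 + 196/25) = 9*(-1204/25) = -10836/25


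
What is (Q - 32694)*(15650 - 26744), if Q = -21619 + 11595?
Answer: 473913492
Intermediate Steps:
Q = -10024
(Q - 32694)*(15650 - 26744) = (-10024 - 32694)*(15650 - 26744) = -42718*(-11094) = 473913492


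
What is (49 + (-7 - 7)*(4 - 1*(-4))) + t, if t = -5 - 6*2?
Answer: -80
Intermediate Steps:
t = -17 (t = -5 - 12 = -17)
(49 + (-7 - 7)*(4 - 1*(-4))) + t = (49 + (-7 - 7)*(4 - 1*(-4))) - 17 = (49 - 14*(4 + 4)) - 17 = (49 - 14*8) - 17 = (49 - 112) - 17 = -63 - 17 = -80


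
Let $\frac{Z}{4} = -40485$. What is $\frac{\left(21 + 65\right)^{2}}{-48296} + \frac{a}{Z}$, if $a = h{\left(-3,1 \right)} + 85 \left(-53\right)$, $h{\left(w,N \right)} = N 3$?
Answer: $- \frac{30633739}{244407945} \approx -0.12534$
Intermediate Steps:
$h{\left(w,N \right)} = 3 N$
$Z = -161940$ ($Z = 4 \left(-40485\right) = -161940$)
$a = -4502$ ($a = 3 \cdot 1 + 85 \left(-53\right) = 3 - 4505 = -4502$)
$\frac{\left(21 + 65\right)^{2}}{-48296} + \frac{a}{Z} = \frac{\left(21 + 65\right)^{2}}{-48296} - \frac{4502}{-161940} = 86^{2} \left(- \frac{1}{48296}\right) - - \frac{2251}{80970} = 7396 \left(- \frac{1}{48296}\right) + \frac{2251}{80970} = - \frac{1849}{12074} + \frac{2251}{80970} = - \frac{30633739}{244407945}$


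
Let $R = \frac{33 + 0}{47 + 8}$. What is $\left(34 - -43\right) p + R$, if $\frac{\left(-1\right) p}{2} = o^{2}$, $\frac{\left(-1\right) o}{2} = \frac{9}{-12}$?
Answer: $- \frac{3459}{10} \approx -345.9$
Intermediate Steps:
$o = \frac{3}{2}$ ($o = - 2 \frac{9}{-12} = - 2 \cdot 9 \left(- \frac{1}{12}\right) = \left(-2\right) \left(- \frac{3}{4}\right) = \frac{3}{2} \approx 1.5$)
$p = - \frac{9}{2}$ ($p = - 2 \left(\frac{3}{2}\right)^{2} = \left(-2\right) \frac{9}{4} = - \frac{9}{2} \approx -4.5$)
$R = \frac{3}{5}$ ($R = \frac{33}{55} = 33 \cdot \frac{1}{55} = \frac{3}{5} \approx 0.6$)
$\left(34 - -43\right) p + R = \left(34 - -43\right) \left(- \frac{9}{2}\right) + \frac{3}{5} = \left(34 + 43\right) \left(- \frac{9}{2}\right) + \frac{3}{5} = 77 \left(- \frac{9}{2}\right) + \frac{3}{5} = - \frac{693}{2} + \frac{3}{5} = - \frac{3459}{10}$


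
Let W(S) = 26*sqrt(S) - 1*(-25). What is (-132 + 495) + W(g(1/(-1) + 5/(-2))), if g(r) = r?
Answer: 388 + 13*I*sqrt(14) ≈ 388.0 + 48.642*I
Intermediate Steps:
W(S) = 25 + 26*sqrt(S) (W(S) = 26*sqrt(S) + 25 = 25 + 26*sqrt(S))
(-132 + 495) + W(g(1/(-1) + 5/(-2))) = (-132 + 495) + (25 + 26*sqrt(1/(-1) + 5/(-2))) = 363 + (25 + 26*sqrt(1*(-1) + 5*(-1/2))) = 363 + (25 + 26*sqrt(-1 - 5/2)) = 363 + (25 + 26*sqrt(-7/2)) = 363 + (25 + 26*(I*sqrt(14)/2)) = 363 + (25 + 13*I*sqrt(14)) = 388 + 13*I*sqrt(14)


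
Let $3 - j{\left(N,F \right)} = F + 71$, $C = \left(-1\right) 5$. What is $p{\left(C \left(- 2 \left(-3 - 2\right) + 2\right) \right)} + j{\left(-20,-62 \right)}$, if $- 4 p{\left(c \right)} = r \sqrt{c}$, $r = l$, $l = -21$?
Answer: $-6 + \frac{21 i \sqrt{15}}{2} \approx -6.0 + 40.666 i$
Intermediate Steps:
$C = -5$
$r = -21$
$j{\left(N,F \right)} = -68 - F$ ($j{\left(N,F \right)} = 3 - \left(F + 71\right) = 3 - \left(71 + F\right) = -68 - F$)
$p{\left(c \right)} = \frac{21 \sqrt{c}}{4}$ ($p{\left(c \right)} = - \frac{\left(-21\right) \sqrt{c}}{4} = \frac{21 \sqrt{c}}{4}$)
$p{\left(C \left(- 2 \left(-3 - 2\right) + 2\right) \right)} + j{\left(-20,-62 \right)} = \frac{21 \sqrt{- 5 \left(- 2 \left(-3 - 2\right) + 2\right)}}{4} - 6 = \frac{21 \sqrt{- 5 \left(\left(-2\right) \left(-5\right) + 2\right)}}{4} + \left(-68 + 62\right) = \frac{21 \sqrt{- 5 \left(10 + 2\right)}}{4} - 6 = \frac{21 \sqrt{\left(-5\right) 12}}{4} - 6 = \frac{21 \sqrt{-60}}{4} - 6 = \frac{21 \cdot 2 i \sqrt{15}}{4} - 6 = \frac{21 i \sqrt{15}}{2} - 6 = -6 + \frac{21 i \sqrt{15}}{2}$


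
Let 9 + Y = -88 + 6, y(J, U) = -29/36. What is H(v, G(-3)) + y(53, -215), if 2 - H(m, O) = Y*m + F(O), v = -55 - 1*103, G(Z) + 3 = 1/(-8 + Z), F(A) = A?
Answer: -5691991/396 ≈ -14374.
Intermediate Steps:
y(J, U) = -29/36 (y(J, U) = -29*1/36 = -29/36)
Y = -91 (Y = -9 + (-88 + 6) = -9 - 82 = -91)
G(Z) = -3 + 1/(-8 + Z)
v = -158 (v = -55 - 103 = -158)
H(m, O) = 2 - O + 91*m (H(m, O) = 2 - (-91*m + O) = 2 - (O - 91*m) = 2 + (-O + 91*m) = 2 - O + 91*m)
H(v, G(-3)) + y(53, -215) = (2 - (25 - 3*(-3))/(-8 - 3) + 91*(-158)) - 29/36 = (2 - (25 + 9)/(-11) - 14378) - 29/36 = (2 - (-1)*34/11 - 14378) - 29/36 = (2 - 1*(-34/11) - 14378) - 29/36 = (2 + 34/11 - 14378) - 29/36 = -158102/11 - 29/36 = -5691991/396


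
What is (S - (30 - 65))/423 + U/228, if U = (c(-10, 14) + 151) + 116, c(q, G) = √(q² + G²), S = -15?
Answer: 39167/32148 + √74/114 ≈ 1.2938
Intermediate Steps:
c(q, G) = √(G² + q²)
U = 267 + 2*√74 (U = (√(14² + (-10)²) + 151) + 116 = (√(196 + 100) + 151) + 116 = (√296 + 151) + 116 = (2*√74 + 151) + 116 = (151 + 2*√74) + 116 = 267 + 2*√74 ≈ 284.20)
(S - (30 - 65))/423 + U/228 = (-15 - (30 - 65))/423 + (267 + 2*√74)/228 = (-15 - 1*(-35))*(1/423) + (267 + 2*√74)*(1/228) = (-15 + 35)*(1/423) + (89/76 + √74/114) = 20*(1/423) + (89/76 + √74/114) = 20/423 + (89/76 + √74/114) = 39167/32148 + √74/114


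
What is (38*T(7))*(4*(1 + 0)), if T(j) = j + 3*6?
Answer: 3800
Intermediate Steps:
T(j) = 18 + j (T(j) = j + 18 = 18 + j)
(38*T(7))*(4*(1 + 0)) = (38*(18 + 7))*(4*(1 + 0)) = (38*25)*(4*1) = 950*4 = 3800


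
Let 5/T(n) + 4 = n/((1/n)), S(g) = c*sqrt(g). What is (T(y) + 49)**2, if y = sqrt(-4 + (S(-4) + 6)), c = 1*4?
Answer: 2758521/1156 - 16610*I/289 ≈ 2386.3 - 57.474*I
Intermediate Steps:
c = 4
S(g) = 4*sqrt(g)
y = sqrt(2 + 8*I) (y = sqrt(-4 + (4*sqrt(-4) + 6)) = sqrt(-4 + (4*(2*I) + 6)) = sqrt(-4 + (8*I + 6)) = sqrt(-4 + (6 + 8*I)) = sqrt(2 + 8*I) ≈ 2.2634 + 1.7672*I)
T(n) = 5/(-4 + n**2) (T(n) = 5/(-4 + n/((1/n))) = 5/(-4 + n/(1/n)) = 5/(-4 + n*n) = 5/(-4 + n**2))
(T(y) + 49)**2 = (5/(-4 + (sqrt(2 + 8*I))**2) + 49)**2 = (5/(-4 + (2 + 8*I)) + 49)**2 = (5/(-2 + 8*I) + 49)**2 = (5*((-2 - 8*I)/68) + 49)**2 = (5*(-2 - 8*I)/68 + 49)**2 = (49 + 5*(-2 - 8*I)/68)**2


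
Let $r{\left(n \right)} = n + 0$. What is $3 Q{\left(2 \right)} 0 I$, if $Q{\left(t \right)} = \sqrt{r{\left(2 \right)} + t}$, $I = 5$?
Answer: $0$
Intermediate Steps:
$r{\left(n \right)} = n$
$Q{\left(t \right)} = \sqrt{2 + t}$
$3 Q{\left(2 \right)} 0 I = 3 \sqrt{2 + 2} \cdot 0 \cdot 5 = 3 \sqrt{4} \cdot 0 = 3 \cdot 2 \cdot 0 = 6 \cdot 0 = 0$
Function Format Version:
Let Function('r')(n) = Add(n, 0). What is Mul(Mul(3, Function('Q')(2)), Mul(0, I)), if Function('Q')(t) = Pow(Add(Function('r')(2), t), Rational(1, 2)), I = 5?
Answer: 0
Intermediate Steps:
Function('r')(n) = n
Function('Q')(t) = Pow(Add(2, t), Rational(1, 2))
Mul(Mul(3, Function('Q')(2)), Mul(0, I)) = Mul(Mul(3, Pow(Add(2, 2), Rational(1, 2))), Mul(0, 5)) = Mul(Mul(3, Pow(4, Rational(1, 2))), 0) = Mul(Mul(3, 2), 0) = Mul(6, 0) = 0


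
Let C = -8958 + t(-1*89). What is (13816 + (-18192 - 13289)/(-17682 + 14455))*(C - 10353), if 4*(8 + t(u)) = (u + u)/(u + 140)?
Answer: -87920928662051/329154 ≈ -2.6711e+8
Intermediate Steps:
t(u) = -8 + u/(2*(140 + u)) (t(u) = -8 + ((u + u)/(u + 140))/4 = -8 + ((2*u)/(140 + u))/4 = -8 + (2*u/(140 + u))/4 = -8 + u/(2*(140 + u)))
C = -914621/102 (C = -8958 + 5*(-448 - (-3)*89)/(2*(140 - 1*89)) = -8958 + 5*(-448 - 3*(-89))/(2*(140 - 89)) = -8958 + (5/2)*(-448 + 267)/51 = -8958 + (5/2)*(1/51)*(-181) = -8958 - 905/102 = -914621/102 ≈ -8966.9)
(13816 + (-18192 - 13289)/(-17682 + 14455))*(C - 10353) = (13816 + (-18192 - 13289)/(-17682 + 14455))*(-914621/102 - 10353) = (13816 - 31481/(-3227))*(-1970627/102) = (13816 - 31481*(-1/3227))*(-1970627/102) = (13816 + 31481/3227)*(-1970627/102) = (44615713/3227)*(-1970627/102) = -87920928662051/329154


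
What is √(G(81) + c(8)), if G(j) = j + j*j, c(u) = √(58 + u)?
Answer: √(6642 + √66) ≈ 81.548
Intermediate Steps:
G(j) = j + j²
√(G(81) + c(8)) = √(81*(1 + 81) + √(58 + 8)) = √(81*82 + √66) = √(6642 + √66)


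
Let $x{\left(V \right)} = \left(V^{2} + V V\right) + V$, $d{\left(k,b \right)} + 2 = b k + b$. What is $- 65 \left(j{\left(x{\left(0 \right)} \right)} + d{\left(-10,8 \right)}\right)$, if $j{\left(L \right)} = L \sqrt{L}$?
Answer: $4810$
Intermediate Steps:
$d{\left(k,b \right)} = -2 + b + b k$ ($d{\left(k,b \right)} = -2 + \left(b k + b\right) = -2 + \left(b + b k\right) = -2 + b + b k$)
$x{\left(V \right)} = V + 2 V^{2}$ ($x{\left(V \right)} = \left(V^{2} + V^{2}\right) + V = 2 V^{2} + V = V + 2 V^{2}$)
$j{\left(L \right)} = L^{\frac{3}{2}}$
$- 65 \left(j{\left(x{\left(0 \right)} \right)} + d{\left(-10,8 \right)}\right) = - 65 \left(\left(0 \left(1 + 2 \cdot 0\right)\right)^{\frac{3}{2}} + \left(-2 + 8 + 8 \left(-10\right)\right)\right) = - 65 \left(\left(0 \left(1 + 0\right)\right)^{\frac{3}{2}} - 74\right) = - 65 \left(\left(0 \cdot 1\right)^{\frac{3}{2}} - 74\right) = - 65 \left(0^{\frac{3}{2}} - 74\right) = - 65 \left(0 - 74\right) = \left(-65\right) \left(-74\right) = 4810$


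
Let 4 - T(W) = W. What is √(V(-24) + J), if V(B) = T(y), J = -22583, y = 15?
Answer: I*√22594 ≈ 150.31*I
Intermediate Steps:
T(W) = 4 - W
V(B) = -11 (V(B) = 4 - 1*15 = 4 - 15 = -11)
√(V(-24) + J) = √(-11 - 22583) = √(-22594) = I*√22594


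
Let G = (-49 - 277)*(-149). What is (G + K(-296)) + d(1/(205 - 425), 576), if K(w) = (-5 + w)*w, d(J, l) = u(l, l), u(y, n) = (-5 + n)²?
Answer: 463711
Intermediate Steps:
d(J, l) = (-5 + l)²
K(w) = w*(-5 + w)
G = 48574 (G = -326*(-149) = 48574)
(G + K(-296)) + d(1/(205 - 425), 576) = (48574 - 296*(-5 - 296)) + (-5 + 576)² = (48574 - 296*(-301)) + 571² = (48574 + 89096) + 326041 = 137670 + 326041 = 463711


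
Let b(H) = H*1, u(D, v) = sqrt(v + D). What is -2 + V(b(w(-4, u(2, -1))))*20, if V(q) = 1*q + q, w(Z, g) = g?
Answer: 38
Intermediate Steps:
u(D, v) = sqrt(D + v)
b(H) = H
V(q) = 2*q (V(q) = q + q = 2*q)
-2 + V(b(w(-4, u(2, -1))))*20 = -2 + (2*sqrt(2 - 1))*20 = -2 + (2*sqrt(1))*20 = -2 + (2*1)*20 = -2 + 2*20 = -2 + 40 = 38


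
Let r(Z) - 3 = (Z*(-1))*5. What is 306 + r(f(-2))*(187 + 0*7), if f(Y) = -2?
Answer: 2737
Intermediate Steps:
r(Z) = 3 - 5*Z (r(Z) = 3 + (Z*(-1))*5 = 3 - Z*5 = 3 - 5*Z)
306 + r(f(-2))*(187 + 0*7) = 306 + (3 - 5*(-2))*(187 + 0*7) = 306 + (3 + 10)*(187 + 0) = 306 + 13*187 = 306 + 2431 = 2737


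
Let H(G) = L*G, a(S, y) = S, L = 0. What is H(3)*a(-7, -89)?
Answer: 0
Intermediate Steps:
H(G) = 0 (H(G) = 0*G = 0)
H(3)*a(-7, -89) = 0*(-7) = 0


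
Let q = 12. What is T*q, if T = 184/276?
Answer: 8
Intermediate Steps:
T = ⅔ (T = 184*(1/276) = ⅔ ≈ 0.66667)
T*q = (⅔)*12 = 8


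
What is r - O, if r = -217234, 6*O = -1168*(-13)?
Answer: -659294/3 ≈ -2.1976e+5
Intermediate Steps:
O = 7592/3 (O = (-1168*(-13))/6 = (⅙)*15184 = 7592/3 ≈ 2530.7)
r - O = -217234 - 1*7592/3 = -217234 - 7592/3 = -659294/3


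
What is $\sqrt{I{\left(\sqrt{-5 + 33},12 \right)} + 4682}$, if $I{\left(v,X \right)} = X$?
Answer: $\sqrt{4694} \approx 68.513$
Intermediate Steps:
$\sqrt{I{\left(\sqrt{-5 + 33},12 \right)} + 4682} = \sqrt{12 + 4682} = \sqrt{4694}$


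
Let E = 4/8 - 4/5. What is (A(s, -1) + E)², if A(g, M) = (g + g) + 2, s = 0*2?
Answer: 289/100 ≈ 2.8900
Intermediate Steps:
s = 0
A(g, M) = 2 + 2*g (A(g, M) = 2*g + 2 = 2 + 2*g)
E = -3/10 (E = 4*(⅛) - 4*⅕ = ½ - ⅘ = -3/10 ≈ -0.30000)
(A(s, -1) + E)² = ((2 + 2*0) - 3/10)² = ((2 + 0) - 3/10)² = (2 - 3/10)² = (17/10)² = 289/100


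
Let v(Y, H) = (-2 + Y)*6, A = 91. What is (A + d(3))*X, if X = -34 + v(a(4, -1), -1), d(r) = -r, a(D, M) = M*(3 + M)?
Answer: -5104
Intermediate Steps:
v(Y, H) = -12 + 6*Y
X = -58 (X = -34 + (-12 + 6*(-(3 - 1))) = -34 + (-12 + 6*(-1*2)) = -34 + (-12 + 6*(-2)) = -34 + (-12 - 12) = -34 - 24 = -58)
(A + d(3))*X = (91 - 1*3)*(-58) = (91 - 3)*(-58) = 88*(-58) = -5104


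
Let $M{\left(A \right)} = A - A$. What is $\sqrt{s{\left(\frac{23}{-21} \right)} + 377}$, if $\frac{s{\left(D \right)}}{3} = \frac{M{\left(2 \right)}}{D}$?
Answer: $\sqrt{377} \approx 19.416$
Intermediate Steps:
$M{\left(A \right)} = 0$
$s{\left(D \right)} = 0$ ($s{\left(D \right)} = 3 \frac{0}{D} = 3 \cdot 0 = 0$)
$\sqrt{s{\left(\frac{23}{-21} \right)} + 377} = \sqrt{0 + 377} = \sqrt{377}$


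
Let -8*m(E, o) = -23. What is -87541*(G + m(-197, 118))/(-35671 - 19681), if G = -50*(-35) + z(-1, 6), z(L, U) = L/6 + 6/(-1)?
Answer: 9016723/3264 ≈ 2762.5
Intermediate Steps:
z(L, U) = -6 + L/6 (z(L, U) = L*(⅙) + 6*(-1) = L/6 - 6 = -6 + L/6)
G = 10463/6 (G = -50*(-35) + (-6 + (⅙)*(-1)) = 1750 + (-6 - ⅙) = 1750 - 37/6 = 10463/6 ≈ 1743.8)
m(E, o) = 23/8 (m(E, o) = -⅛*(-23) = 23/8)
-87541*(G + m(-197, 118))/(-35671 - 19681) = -87541*(10463/6 + 23/8)/(-35671 - 19681) = -87541/((-55352/41921/24)) = -87541/((-55352*24/41921)) = -87541/(-3264/103) = -87541*(-103/3264) = 9016723/3264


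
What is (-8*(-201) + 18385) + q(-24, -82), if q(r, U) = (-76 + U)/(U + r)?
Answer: 1059708/53 ≈ 19995.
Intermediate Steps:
q(r, U) = (-76 + U)/(U + r)
(-8*(-201) + 18385) + q(-24, -82) = (-8*(-201) + 18385) + (-76 - 82)/(-82 - 24) = (1608 + 18385) - 158/(-106) = 19993 - 1/106*(-158) = 19993 + 79/53 = 1059708/53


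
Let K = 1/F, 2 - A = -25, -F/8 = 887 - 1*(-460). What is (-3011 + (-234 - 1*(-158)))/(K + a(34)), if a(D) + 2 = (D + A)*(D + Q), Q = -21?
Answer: -33265512/8523815 ≈ -3.9027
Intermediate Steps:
F = -10776 (F = -8*(887 - 1*(-460)) = -8*(887 + 460) = -8*1347 = -10776)
A = 27 (A = 2 - 1*(-25) = 2 + 25 = 27)
a(D) = -2 + (-21 + D)*(27 + D) (a(D) = -2 + (D + 27)*(D - 21) = -2 + (27 + D)*(-21 + D) = -2 + (-21 + D)*(27 + D))
K = -1/10776 (K = 1/(-10776) = -1/10776 ≈ -9.2799e-5)
(-3011 + (-234 - 1*(-158)))/(K + a(34)) = (-3011 + (-234 - 1*(-158)))/(-1/10776 + (-569 + 34² + 6*34)) = (-3011 + (-234 + 158))/(-1/10776 + (-569 + 1156 + 204)) = (-3011 - 76)/(-1/10776 + 791) = -3087/8523815/10776 = -3087*10776/8523815 = -33265512/8523815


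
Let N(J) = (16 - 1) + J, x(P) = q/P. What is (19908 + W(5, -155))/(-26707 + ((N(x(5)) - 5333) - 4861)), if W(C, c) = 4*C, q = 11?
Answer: -99640/184419 ≈ -0.54029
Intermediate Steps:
x(P) = 11/P
N(J) = 15 + J
(19908 + W(5, -155))/(-26707 + ((N(x(5)) - 5333) - 4861)) = (19908 + 4*5)/(-26707 + (((15 + 11/5) - 5333) - 4861)) = (19908 + 20)/(-26707 + (((15 + 11*(⅕)) - 5333) - 4861)) = 19928/(-26707 + (((15 + 11/5) - 5333) - 4861)) = 19928/(-26707 + ((86/5 - 5333) - 4861)) = 19928/(-26707 + (-26579/5 - 4861)) = 19928/(-26707 - 50884/5) = 19928/(-184419/5) = 19928*(-5/184419) = -99640/184419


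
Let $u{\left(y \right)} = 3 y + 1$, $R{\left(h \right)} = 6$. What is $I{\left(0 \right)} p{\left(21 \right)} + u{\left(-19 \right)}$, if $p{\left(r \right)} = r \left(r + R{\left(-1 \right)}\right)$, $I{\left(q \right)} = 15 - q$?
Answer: $8449$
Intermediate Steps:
$p{\left(r \right)} = r \left(6 + r\right)$ ($p{\left(r \right)} = r \left(r + 6\right) = r \left(6 + r\right)$)
$u{\left(y \right)} = 1 + 3 y$
$I{\left(0 \right)} p{\left(21 \right)} + u{\left(-19 \right)} = \left(15 - 0\right) 21 \left(6 + 21\right) + \left(1 + 3 \left(-19\right)\right) = \left(15 + 0\right) 21 \cdot 27 + \left(1 - 57\right) = 15 \cdot 567 - 56 = 8505 - 56 = 8449$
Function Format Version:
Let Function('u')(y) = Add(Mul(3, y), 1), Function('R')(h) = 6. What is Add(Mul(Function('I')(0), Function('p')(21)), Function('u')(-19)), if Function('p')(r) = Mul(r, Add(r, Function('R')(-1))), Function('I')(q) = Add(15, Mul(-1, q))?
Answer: 8449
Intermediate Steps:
Function('p')(r) = Mul(r, Add(6, r)) (Function('p')(r) = Mul(r, Add(r, 6)) = Mul(r, Add(6, r)))
Function('u')(y) = Add(1, Mul(3, y))
Add(Mul(Function('I')(0), Function('p')(21)), Function('u')(-19)) = Add(Mul(Add(15, Mul(-1, 0)), Mul(21, Add(6, 21))), Add(1, Mul(3, -19))) = Add(Mul(Add(15, 0), Mul(21, 27)), Add(1, -57)) = Add(Mul(15, 567), -56) = Add(8505, -56) = 8449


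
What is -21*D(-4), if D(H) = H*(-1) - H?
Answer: -168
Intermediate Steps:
D(H) = -2*H (D(H) = -H - H = -2*H)
-21*D(-4) = -(-42)*(-4) = -21*8 = -168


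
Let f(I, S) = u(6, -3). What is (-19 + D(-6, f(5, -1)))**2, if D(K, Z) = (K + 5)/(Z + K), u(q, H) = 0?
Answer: 12769/36 ≈ 354.69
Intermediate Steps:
f(I, S) = 0
D(K, Z) = (5 + K)/(K + Z)
(-19 + D(-6, f(5, -1)))**2 = (-19 + (5 - 6)/(-6 + 0))**2 = (-19 - 1/(-6))**2 = (-19 - 1/6*(-1))**2 = (-19 + 1/6)**2 = (-113/6)**2 = 12769/36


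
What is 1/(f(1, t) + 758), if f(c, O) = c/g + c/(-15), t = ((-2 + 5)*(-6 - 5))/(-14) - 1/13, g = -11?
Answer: 165/125044 ≈ 0.0013195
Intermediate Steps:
t = 415/182 (t = (3*(-11))*(-1/14) - 1*1/13 = -33*(-1/14) - 1/13 = 33/14 - 1/13 = 415/182 ≈ 2.2802)
f(c, O) = -26*c/165 (f(c, O) = c/(-11) + c/(-15) = c*(-1/11) + c*(-1/15) = -c/11 - c/15 = -26*c/165)
1/(f(1, t) + 758) = 1/(-26/165*1 + 758) = 1/(-26/165 + 758) = 1/(125044/165) = 165/125044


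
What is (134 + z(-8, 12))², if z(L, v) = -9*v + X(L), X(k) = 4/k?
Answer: 2601/4 ≈ 650.25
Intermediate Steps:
z(L, v) = -9*v + 4/L
(134 + z(-8, 12))² = (134 + (-9*12 + 4/(-8)))² = (134 + (-108 + 4*(-⅛)))² = (134 + (-108 - ½))² = (134 - 217/2)² = (51/2)² = 2601/4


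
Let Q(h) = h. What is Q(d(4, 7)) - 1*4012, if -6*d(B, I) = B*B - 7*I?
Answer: -8013/2 ≈ -4006.5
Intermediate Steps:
d(B, I) = -B**2/6 + 7*I/6 (d(B, I) = -(B*B - 7*I)/6 = -(B**2 - 7*I)/6 = -B**2/6 + 7*I/6)
Q(d(4, 7)) - 1*4012 = (-1/6*4**2 + (7/6)*7) - 1*4012 = (-1/6*16 + 49/6) - 4012 = (-8/3 + 49/6) - 4012 = 11/2 - 4012 = -8013/2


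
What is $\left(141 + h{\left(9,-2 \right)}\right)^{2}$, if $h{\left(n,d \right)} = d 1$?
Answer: $19321$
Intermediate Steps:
$h{\left(n,d \right)} = d$
$\left(141 + h{\left(9,-2 \right)}\right)^{2} = \left(141 - 2\right)^{2} = 139^{2} = 19321$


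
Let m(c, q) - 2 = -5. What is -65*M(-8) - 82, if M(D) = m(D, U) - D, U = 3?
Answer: -407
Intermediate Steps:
m(c, q) = -3 (m(c, q) = 2 - 5 = -3)
M(D) = -3 - D
-65*M(-8) - 82 = -65*(-3 - 1*(-8)) - 82 = -65*(-3 + 8) - 82 = -65*5 - 82 = -325 - 82 = -407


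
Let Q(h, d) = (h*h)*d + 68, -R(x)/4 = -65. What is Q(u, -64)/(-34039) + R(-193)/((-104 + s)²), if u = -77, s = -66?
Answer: 548658167/49186355 ≈ 11.155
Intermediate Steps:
R(x) = 260 (R(x) = -4*(-65) = 260)
Q(h, d) = 68 + d*h² (Q(h, d) = h²*d + 68 = d*h² + 68 = 68 + d*h²)
Q(u, -64)/(-34039) + R(-193)/((-104 + s)²) = (68 - 64*(-77)²)/(-34039) + 260/((-104 - 66)²) = (68 - 64*5929)*(-1/34039) + 260/((-170)²) = (68 - 379456)*(-1/34039) + 260/28900 = -379388*(-1/34039) + 260*(1/28900) = 379388/34039 + 13/1445 = 548658167/49186355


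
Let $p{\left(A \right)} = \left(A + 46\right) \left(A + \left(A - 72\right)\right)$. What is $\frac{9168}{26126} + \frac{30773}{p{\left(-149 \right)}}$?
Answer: $\frac{576683939}{497830930} \approx 1.1584$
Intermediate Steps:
$p{\left(A \right)} = \left(-72 + 2 A\right) \left(46 + A\right)$ ($p{\left(A \right)} = \left(46 + A\right) \left(A + \left(-72 + A\right)\right) = \left(46 + A\right) \left(-72 + 2 A\right) = \left(-72 + 2 A\right) \left(46 + A\right)$)
$\frac{9168}{26126} + \frac{30773}{p{\left(-149 \right)}} = \frac{9168}{26126} + \frac{30773}{-3312 + 2 \left(-149\right)^{2} + 20 \left(-149\right)} = 9168 \cdot \frac{1}{26126} + \frac{30773}{-3312 + 2 \cdot 22201 - 2980} = \frac{4584}{13063} + \frac{30773}{-3312 + 44402 - 2980} = \frac{4584}{13063} + \frac{30773}{38110} = \frac{576683939}{497830930}$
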